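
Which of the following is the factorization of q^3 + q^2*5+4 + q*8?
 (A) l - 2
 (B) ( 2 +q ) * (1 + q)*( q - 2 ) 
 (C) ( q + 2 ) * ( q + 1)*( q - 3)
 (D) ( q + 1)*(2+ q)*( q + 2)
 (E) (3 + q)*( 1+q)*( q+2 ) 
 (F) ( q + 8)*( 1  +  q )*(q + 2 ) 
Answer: D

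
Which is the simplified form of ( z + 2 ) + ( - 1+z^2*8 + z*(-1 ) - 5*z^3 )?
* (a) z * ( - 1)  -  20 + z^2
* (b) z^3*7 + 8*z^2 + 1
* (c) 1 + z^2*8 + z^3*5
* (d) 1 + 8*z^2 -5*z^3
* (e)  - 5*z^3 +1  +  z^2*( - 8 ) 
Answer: d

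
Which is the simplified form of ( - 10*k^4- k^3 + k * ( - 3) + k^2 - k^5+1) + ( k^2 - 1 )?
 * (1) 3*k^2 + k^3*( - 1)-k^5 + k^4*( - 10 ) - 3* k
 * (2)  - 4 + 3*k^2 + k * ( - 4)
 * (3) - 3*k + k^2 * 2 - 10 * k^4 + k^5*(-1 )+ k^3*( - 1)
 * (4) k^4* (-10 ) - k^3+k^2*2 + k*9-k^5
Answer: 3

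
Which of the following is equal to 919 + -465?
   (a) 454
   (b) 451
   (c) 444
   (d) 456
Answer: a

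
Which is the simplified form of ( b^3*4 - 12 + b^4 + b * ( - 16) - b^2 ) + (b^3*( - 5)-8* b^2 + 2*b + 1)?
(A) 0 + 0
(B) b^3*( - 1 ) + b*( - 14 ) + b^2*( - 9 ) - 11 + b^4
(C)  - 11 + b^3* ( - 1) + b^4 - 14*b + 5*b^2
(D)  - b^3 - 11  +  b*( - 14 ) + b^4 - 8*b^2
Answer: B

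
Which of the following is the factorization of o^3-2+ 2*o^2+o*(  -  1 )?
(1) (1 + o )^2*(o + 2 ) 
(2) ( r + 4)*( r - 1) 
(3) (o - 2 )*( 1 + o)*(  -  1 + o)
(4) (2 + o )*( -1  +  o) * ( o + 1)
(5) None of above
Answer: 4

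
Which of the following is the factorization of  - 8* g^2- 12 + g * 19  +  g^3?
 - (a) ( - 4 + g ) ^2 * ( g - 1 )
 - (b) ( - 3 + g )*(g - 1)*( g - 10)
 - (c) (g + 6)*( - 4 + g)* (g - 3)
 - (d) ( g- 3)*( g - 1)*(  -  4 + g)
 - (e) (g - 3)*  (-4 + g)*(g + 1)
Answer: d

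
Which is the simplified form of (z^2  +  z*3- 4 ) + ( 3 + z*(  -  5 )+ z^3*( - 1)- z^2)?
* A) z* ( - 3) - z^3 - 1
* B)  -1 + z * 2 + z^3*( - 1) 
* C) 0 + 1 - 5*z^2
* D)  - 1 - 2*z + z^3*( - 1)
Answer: D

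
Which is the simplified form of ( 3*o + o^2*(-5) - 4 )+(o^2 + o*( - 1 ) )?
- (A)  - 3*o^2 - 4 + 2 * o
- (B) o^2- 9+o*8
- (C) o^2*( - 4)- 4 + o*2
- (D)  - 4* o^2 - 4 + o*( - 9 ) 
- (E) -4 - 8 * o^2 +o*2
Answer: C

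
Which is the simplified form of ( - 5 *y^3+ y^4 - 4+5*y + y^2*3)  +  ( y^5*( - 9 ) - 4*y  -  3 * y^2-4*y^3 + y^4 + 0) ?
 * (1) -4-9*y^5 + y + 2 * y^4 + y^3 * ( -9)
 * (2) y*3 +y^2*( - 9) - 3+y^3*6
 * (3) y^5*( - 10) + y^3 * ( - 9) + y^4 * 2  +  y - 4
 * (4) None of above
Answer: 1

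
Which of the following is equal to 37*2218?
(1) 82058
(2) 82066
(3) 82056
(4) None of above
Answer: 2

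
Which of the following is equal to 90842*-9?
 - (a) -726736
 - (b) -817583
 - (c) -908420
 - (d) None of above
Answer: d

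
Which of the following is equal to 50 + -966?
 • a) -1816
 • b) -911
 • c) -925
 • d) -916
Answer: d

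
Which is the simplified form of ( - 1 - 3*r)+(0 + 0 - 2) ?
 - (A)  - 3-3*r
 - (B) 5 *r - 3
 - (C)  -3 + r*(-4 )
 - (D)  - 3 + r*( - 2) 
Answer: A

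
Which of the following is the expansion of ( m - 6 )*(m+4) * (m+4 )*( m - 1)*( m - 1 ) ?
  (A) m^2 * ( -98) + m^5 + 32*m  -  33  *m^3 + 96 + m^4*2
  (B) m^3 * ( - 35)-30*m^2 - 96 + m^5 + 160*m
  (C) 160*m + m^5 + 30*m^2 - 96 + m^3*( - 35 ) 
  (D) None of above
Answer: B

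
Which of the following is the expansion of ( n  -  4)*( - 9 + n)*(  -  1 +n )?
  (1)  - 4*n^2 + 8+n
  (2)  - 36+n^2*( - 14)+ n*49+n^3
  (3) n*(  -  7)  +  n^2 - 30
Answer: 2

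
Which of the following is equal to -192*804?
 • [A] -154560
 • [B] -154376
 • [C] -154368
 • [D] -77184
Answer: C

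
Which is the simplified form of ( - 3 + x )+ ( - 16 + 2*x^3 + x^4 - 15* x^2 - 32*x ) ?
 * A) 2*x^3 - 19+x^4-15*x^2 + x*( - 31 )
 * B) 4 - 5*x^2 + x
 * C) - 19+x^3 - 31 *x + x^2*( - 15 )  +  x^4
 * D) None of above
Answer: A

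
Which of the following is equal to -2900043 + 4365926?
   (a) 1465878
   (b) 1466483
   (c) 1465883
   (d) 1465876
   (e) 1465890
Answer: c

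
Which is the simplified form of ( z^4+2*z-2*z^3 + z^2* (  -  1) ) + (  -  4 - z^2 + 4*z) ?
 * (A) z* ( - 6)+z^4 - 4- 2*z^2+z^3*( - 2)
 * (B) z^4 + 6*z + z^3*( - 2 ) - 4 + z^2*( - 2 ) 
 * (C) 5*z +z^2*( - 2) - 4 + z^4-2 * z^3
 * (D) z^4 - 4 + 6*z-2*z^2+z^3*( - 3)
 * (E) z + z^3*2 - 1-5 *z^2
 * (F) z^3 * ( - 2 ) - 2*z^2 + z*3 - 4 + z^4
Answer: B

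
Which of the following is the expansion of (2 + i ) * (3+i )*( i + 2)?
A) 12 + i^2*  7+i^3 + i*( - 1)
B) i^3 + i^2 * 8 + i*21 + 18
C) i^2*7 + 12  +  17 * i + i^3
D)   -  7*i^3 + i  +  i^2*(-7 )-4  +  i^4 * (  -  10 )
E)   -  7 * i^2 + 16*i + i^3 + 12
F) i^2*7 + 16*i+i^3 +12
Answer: F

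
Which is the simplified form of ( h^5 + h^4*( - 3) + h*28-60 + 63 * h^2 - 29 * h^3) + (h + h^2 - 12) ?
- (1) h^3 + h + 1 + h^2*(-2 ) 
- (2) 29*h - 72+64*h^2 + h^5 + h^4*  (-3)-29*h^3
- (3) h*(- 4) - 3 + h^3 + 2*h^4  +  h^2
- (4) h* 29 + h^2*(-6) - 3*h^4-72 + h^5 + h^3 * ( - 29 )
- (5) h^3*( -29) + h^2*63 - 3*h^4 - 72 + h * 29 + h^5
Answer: 2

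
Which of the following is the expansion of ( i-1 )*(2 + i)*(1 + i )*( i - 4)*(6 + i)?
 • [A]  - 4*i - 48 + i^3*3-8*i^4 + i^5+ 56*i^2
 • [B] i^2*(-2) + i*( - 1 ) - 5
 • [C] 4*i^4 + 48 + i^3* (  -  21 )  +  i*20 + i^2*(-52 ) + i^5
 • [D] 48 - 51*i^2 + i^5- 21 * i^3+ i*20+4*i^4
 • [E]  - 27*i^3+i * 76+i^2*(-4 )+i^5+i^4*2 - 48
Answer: C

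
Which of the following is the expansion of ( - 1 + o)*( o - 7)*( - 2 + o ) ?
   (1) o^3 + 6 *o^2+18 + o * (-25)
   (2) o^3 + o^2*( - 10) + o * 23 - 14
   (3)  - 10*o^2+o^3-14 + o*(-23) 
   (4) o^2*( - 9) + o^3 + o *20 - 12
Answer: 2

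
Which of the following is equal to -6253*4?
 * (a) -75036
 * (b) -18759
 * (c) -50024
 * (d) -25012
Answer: d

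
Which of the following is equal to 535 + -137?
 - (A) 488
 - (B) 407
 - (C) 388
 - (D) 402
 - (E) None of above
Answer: E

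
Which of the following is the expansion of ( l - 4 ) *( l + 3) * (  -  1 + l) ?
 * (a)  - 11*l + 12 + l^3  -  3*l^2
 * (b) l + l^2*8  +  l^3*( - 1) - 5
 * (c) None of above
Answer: c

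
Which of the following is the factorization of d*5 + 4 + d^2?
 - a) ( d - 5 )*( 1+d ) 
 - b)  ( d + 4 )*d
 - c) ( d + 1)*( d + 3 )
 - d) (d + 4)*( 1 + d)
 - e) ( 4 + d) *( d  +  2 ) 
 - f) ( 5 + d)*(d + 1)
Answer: d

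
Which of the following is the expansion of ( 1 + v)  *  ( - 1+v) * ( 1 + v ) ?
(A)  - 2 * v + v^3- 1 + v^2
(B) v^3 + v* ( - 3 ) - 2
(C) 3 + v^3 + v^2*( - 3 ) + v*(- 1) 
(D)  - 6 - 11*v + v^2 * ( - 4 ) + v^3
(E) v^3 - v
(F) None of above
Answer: F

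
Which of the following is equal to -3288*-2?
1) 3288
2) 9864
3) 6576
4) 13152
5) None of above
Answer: 3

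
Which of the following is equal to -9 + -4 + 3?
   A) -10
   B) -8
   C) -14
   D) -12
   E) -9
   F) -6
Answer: A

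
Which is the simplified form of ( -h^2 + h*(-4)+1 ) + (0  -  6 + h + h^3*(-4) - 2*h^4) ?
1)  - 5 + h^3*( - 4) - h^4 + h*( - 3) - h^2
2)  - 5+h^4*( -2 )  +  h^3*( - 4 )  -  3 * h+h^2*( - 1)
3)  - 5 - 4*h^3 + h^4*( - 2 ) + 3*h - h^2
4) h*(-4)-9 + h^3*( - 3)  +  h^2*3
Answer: 2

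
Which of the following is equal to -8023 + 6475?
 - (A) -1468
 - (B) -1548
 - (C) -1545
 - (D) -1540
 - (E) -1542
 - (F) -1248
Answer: B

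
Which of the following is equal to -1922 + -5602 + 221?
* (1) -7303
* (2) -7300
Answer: 1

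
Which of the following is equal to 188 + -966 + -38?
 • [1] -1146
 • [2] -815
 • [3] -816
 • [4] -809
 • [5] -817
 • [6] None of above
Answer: 3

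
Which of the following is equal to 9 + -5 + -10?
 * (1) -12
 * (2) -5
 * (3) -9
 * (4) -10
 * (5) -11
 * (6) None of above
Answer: 6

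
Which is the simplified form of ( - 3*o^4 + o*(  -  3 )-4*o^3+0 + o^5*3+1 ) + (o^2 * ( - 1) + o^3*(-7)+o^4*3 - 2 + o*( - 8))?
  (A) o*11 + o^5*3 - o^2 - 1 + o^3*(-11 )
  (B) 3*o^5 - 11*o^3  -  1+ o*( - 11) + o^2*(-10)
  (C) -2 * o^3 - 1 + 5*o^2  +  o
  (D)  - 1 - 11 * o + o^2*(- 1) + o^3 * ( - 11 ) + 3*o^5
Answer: D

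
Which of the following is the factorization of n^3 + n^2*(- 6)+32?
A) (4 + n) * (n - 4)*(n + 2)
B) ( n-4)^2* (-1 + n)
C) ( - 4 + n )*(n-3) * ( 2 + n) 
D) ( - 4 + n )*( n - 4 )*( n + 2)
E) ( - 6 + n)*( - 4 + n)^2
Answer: D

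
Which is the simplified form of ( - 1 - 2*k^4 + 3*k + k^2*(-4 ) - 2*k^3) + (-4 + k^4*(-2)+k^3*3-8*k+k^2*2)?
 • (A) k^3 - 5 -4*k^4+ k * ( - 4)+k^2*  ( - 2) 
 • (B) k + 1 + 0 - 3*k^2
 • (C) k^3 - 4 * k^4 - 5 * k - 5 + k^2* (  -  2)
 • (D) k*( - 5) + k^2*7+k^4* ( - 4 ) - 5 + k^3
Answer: C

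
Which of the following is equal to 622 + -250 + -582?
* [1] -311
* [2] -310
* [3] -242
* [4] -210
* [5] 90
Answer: 4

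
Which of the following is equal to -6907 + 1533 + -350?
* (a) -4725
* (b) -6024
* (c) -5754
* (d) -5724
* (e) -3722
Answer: d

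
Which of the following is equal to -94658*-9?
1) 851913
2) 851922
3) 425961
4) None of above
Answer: 2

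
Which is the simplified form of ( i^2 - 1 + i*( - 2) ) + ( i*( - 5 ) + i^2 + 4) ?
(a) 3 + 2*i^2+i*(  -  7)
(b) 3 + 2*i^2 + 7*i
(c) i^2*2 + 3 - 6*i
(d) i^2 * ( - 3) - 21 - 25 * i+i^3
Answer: a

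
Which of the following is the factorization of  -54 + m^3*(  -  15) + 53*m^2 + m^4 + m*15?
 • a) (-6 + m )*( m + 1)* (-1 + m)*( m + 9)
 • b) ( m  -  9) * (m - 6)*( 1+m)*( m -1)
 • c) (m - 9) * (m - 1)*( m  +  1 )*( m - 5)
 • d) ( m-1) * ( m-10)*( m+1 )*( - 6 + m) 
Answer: b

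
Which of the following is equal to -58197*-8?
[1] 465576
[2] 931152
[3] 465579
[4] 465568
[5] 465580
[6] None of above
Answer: 1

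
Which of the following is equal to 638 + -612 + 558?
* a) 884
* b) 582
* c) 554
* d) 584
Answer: d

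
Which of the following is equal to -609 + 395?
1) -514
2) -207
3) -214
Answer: 3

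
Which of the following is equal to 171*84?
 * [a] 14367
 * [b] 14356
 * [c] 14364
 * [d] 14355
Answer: c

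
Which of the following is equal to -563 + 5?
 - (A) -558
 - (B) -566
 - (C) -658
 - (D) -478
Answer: A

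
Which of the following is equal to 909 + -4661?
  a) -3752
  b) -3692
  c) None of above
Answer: a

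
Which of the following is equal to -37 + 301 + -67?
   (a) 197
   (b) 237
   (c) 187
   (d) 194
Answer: a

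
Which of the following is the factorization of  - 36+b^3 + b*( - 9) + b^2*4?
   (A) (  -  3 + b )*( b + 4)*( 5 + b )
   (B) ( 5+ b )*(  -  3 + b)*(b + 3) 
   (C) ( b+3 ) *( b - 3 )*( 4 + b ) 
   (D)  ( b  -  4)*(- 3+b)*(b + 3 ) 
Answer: C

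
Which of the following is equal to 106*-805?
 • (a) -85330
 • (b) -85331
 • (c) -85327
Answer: a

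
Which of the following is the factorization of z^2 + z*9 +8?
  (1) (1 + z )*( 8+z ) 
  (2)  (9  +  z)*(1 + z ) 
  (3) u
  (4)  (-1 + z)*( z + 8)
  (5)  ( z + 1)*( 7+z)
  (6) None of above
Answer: 1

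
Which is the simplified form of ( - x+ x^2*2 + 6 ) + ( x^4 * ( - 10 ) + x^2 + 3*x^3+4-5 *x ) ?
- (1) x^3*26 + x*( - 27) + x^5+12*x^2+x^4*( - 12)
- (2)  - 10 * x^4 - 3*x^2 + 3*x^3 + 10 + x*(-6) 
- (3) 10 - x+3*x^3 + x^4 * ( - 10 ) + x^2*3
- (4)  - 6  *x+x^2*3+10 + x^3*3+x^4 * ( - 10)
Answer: 4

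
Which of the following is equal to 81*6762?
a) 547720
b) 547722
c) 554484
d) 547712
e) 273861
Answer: b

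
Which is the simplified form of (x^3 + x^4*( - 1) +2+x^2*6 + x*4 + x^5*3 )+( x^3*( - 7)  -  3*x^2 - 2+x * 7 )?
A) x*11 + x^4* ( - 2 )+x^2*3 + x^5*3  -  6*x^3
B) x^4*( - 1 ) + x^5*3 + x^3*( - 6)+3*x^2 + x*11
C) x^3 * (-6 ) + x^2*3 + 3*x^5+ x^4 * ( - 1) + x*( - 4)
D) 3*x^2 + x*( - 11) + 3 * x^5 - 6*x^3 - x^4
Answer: B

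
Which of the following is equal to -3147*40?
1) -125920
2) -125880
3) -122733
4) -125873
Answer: 2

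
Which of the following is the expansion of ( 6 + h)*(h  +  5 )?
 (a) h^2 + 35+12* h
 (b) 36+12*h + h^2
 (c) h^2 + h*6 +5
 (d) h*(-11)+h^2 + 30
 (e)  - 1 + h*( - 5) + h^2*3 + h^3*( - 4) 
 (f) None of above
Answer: f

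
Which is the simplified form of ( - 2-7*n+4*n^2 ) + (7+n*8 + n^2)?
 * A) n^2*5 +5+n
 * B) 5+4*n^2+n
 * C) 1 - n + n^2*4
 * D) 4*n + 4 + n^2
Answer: A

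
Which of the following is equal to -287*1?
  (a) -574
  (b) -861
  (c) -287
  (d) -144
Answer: c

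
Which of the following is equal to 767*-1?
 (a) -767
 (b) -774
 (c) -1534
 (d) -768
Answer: a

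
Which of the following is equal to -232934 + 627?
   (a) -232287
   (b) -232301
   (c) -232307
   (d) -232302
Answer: c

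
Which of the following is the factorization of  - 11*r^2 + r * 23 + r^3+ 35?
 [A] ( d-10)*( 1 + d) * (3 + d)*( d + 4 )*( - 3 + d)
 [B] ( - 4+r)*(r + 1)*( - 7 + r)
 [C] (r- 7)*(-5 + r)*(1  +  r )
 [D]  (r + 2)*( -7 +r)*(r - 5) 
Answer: C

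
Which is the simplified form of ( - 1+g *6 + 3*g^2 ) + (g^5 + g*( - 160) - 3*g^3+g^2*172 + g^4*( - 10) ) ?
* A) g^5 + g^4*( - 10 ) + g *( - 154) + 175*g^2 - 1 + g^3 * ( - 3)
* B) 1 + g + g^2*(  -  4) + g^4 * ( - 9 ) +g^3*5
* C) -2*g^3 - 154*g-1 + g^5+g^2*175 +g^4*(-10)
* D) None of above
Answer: A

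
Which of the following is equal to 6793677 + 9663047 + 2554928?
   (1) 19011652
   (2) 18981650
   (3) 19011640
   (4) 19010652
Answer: 1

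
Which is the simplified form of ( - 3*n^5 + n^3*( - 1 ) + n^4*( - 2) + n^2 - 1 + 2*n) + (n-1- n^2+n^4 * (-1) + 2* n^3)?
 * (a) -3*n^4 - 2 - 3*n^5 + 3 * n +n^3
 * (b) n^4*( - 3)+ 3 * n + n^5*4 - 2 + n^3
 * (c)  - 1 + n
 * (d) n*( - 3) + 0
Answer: a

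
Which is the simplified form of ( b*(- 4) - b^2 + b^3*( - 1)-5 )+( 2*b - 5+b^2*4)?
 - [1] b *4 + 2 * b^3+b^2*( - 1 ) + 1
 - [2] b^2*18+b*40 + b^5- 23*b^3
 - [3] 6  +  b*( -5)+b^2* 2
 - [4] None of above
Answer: 4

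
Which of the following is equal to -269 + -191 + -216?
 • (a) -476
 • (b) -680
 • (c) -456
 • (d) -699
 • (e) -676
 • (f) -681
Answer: e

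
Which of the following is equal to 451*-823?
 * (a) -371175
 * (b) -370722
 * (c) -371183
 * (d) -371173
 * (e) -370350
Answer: d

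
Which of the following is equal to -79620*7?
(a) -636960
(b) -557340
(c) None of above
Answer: b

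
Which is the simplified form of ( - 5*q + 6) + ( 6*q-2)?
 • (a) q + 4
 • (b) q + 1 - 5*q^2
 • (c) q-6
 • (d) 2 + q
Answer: a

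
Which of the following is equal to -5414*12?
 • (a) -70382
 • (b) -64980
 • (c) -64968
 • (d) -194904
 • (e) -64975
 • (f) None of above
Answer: c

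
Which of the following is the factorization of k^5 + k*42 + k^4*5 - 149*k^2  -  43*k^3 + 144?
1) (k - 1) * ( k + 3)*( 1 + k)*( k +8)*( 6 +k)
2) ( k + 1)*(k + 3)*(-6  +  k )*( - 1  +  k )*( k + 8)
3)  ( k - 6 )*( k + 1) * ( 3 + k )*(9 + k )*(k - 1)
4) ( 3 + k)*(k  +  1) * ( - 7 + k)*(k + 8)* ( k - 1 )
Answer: 2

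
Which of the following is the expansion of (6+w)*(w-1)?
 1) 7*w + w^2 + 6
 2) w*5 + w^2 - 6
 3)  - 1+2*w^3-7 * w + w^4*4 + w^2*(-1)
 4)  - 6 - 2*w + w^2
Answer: 2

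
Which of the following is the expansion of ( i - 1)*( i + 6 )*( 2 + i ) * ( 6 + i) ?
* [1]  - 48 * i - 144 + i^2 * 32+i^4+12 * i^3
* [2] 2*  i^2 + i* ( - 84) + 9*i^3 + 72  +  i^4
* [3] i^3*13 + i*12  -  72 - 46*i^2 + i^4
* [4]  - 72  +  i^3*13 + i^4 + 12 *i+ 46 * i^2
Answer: 4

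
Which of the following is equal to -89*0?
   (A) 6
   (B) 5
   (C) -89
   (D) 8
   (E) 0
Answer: E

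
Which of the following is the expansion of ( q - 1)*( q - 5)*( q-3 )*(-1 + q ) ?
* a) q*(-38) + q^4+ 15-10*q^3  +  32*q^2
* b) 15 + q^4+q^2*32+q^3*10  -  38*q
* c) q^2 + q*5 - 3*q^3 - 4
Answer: a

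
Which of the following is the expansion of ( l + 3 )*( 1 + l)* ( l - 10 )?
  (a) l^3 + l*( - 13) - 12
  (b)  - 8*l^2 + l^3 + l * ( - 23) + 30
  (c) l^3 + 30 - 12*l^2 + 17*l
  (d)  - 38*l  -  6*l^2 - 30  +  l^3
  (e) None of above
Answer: e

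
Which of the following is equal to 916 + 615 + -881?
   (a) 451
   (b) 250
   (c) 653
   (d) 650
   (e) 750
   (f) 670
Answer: d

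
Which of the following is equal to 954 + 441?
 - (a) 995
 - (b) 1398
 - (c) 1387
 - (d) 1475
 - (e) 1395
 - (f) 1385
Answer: e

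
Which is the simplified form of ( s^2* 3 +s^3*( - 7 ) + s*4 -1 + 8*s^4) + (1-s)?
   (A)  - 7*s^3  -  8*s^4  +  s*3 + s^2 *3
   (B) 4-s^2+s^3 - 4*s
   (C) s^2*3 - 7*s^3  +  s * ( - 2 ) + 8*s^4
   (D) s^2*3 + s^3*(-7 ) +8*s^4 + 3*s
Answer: D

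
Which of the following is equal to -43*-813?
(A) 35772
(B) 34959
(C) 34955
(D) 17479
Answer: B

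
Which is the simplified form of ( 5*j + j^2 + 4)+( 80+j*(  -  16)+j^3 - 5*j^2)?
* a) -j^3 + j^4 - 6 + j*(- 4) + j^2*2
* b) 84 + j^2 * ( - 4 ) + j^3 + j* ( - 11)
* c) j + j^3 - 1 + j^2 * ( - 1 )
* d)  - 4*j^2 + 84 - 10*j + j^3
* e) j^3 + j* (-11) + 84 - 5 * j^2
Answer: b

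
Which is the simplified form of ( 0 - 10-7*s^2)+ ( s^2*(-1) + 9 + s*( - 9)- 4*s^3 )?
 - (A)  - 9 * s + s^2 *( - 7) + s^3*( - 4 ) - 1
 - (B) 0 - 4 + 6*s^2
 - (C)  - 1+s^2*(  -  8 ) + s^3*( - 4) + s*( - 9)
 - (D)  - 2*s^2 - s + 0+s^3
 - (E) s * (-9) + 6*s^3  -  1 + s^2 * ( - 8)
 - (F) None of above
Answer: C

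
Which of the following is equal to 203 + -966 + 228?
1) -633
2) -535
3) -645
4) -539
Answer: 2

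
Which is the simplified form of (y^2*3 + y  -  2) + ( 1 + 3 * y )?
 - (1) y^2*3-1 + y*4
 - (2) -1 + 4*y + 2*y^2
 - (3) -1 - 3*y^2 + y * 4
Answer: 1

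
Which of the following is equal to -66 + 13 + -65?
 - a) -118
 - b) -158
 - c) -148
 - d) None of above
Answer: a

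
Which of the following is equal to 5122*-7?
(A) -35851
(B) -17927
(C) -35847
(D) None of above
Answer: D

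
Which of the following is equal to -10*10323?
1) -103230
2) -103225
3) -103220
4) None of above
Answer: 1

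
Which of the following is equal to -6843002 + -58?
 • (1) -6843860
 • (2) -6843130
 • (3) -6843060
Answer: 3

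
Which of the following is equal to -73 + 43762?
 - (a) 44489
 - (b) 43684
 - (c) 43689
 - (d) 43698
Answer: c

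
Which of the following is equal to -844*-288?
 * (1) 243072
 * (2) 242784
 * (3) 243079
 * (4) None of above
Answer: 1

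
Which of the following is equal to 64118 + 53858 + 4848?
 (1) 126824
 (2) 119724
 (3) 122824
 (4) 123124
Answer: 3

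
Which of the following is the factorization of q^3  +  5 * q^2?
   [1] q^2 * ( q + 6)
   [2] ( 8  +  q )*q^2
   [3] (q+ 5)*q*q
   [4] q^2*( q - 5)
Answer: 3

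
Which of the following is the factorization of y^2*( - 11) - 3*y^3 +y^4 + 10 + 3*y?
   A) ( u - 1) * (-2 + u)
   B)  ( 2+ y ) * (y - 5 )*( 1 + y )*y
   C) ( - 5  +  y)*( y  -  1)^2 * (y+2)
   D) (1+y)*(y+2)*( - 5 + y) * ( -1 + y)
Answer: D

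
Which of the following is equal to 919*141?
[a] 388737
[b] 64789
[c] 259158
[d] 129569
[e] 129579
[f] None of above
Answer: e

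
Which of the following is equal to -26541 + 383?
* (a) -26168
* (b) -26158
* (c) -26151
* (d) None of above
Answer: b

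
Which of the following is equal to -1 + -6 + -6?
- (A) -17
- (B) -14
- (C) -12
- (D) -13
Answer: D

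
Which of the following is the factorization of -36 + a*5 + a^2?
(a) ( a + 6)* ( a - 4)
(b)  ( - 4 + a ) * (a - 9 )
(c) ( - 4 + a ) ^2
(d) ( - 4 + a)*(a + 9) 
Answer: d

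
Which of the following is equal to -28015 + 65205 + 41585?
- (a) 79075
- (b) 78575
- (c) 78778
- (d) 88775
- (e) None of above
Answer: e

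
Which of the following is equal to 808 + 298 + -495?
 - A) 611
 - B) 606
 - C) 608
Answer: A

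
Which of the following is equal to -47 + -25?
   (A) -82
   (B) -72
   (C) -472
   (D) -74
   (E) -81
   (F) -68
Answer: B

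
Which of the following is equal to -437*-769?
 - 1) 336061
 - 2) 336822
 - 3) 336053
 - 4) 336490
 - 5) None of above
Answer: 3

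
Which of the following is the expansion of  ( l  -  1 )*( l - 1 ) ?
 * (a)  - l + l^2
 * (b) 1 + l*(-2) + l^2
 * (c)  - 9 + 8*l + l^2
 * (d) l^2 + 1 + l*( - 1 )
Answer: b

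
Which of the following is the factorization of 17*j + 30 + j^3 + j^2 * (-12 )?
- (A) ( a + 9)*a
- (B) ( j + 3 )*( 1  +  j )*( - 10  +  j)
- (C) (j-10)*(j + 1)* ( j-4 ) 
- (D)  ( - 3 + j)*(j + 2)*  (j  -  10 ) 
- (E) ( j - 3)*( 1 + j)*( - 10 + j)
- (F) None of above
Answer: E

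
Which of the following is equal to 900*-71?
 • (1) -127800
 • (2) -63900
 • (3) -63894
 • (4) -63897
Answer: 2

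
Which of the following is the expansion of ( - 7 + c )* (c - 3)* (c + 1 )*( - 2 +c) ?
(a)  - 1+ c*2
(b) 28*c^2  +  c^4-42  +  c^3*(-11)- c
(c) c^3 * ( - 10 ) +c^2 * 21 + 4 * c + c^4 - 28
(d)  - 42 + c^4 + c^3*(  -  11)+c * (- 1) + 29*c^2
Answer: d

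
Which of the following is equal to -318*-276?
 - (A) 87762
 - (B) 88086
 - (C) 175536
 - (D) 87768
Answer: D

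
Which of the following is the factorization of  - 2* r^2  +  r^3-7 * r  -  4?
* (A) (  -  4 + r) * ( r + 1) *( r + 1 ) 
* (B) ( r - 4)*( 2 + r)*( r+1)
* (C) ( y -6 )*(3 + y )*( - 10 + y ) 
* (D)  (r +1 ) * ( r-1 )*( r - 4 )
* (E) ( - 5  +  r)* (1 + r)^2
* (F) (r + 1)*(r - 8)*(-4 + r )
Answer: A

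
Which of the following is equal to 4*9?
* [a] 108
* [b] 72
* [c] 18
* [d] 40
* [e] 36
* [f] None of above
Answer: e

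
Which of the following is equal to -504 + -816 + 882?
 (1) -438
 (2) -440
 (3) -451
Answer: 1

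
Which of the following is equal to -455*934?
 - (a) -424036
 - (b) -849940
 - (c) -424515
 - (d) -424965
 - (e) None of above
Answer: e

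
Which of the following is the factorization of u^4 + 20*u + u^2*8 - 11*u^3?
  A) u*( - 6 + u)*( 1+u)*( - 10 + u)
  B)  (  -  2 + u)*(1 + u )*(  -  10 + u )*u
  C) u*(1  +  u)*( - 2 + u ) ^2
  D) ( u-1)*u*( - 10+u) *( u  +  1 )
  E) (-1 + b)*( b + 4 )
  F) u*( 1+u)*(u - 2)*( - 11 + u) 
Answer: B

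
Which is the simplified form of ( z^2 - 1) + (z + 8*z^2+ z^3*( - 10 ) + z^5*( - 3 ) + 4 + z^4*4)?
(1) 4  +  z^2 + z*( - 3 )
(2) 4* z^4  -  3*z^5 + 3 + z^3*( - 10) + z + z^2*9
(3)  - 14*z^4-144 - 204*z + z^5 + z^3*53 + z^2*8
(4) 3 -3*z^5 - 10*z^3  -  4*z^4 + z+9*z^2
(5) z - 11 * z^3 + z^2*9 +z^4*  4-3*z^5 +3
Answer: 2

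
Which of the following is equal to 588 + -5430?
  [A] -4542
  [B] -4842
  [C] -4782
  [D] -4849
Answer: B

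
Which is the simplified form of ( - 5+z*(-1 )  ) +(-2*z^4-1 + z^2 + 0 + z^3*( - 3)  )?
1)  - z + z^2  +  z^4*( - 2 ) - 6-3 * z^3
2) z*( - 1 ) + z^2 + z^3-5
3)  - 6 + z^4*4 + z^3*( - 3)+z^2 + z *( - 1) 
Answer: 1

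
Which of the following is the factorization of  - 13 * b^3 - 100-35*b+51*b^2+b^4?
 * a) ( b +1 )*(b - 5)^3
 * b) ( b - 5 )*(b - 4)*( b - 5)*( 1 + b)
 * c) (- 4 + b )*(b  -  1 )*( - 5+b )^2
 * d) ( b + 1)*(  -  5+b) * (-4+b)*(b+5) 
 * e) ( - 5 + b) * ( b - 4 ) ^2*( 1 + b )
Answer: b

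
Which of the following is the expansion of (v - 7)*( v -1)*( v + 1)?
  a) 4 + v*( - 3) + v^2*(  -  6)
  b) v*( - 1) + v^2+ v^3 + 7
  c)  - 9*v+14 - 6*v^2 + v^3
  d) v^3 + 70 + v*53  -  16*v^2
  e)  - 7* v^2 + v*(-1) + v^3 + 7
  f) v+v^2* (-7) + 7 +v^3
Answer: e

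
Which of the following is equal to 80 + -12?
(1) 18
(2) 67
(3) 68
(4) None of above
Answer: 3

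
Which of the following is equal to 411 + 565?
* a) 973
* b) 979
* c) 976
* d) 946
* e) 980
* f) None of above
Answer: c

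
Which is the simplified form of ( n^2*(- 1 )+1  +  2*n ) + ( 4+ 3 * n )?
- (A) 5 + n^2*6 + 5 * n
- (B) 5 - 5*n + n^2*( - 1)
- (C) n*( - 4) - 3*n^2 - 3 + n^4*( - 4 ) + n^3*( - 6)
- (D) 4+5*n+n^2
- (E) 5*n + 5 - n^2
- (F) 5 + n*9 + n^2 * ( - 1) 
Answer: E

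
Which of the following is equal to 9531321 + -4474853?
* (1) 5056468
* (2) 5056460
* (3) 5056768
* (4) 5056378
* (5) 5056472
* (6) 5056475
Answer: 1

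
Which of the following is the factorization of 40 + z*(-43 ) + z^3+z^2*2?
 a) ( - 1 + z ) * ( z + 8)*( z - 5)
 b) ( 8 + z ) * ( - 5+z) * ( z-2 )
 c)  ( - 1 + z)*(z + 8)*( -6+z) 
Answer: a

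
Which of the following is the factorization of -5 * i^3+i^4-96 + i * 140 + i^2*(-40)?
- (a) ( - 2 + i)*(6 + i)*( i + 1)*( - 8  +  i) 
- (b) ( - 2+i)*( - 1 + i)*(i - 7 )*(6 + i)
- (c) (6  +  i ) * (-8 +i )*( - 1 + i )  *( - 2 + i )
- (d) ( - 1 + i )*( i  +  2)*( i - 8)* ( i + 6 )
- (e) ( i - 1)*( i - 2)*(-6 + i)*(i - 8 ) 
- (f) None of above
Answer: c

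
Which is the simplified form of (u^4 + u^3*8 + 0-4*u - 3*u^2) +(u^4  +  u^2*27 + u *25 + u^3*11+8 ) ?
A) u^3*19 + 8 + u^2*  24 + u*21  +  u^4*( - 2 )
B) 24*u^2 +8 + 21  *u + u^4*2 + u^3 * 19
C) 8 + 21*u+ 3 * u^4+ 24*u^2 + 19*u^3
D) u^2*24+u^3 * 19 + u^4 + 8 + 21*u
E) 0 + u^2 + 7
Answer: B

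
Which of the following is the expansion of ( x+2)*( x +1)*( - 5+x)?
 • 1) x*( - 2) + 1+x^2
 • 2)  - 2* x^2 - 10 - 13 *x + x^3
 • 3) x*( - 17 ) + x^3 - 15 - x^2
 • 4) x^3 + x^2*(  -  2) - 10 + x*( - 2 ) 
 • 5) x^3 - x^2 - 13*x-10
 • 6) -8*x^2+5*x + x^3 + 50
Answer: 2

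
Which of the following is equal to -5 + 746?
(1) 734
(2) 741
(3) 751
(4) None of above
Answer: 2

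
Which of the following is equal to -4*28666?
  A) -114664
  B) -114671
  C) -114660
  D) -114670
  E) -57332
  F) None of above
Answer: A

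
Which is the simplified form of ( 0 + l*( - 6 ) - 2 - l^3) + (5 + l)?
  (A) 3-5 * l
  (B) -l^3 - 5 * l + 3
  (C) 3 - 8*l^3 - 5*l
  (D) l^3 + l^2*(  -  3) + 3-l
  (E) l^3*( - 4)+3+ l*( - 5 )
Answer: B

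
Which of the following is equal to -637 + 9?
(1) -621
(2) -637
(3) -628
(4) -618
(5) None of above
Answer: 3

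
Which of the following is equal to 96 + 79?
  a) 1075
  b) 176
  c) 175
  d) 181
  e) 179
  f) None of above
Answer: c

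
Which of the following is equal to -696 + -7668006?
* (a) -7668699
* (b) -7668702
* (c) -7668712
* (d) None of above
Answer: b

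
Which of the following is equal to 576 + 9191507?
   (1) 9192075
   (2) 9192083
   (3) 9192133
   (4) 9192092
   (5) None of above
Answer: 2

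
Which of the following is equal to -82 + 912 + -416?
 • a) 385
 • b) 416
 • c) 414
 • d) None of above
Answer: c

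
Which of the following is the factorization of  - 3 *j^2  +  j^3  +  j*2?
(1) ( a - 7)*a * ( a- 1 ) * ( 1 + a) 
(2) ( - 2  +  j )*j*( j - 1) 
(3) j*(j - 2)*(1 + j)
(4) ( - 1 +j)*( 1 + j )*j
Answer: 2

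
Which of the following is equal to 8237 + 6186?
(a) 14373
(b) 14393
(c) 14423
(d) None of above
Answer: c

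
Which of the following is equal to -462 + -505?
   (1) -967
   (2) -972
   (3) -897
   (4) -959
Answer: 1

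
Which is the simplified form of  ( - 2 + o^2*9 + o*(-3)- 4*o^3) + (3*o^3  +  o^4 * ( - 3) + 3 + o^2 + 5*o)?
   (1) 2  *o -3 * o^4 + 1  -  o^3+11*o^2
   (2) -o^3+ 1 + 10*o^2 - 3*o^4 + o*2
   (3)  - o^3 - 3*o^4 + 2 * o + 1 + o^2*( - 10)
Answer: 2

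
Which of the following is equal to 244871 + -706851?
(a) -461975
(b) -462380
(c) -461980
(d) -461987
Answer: c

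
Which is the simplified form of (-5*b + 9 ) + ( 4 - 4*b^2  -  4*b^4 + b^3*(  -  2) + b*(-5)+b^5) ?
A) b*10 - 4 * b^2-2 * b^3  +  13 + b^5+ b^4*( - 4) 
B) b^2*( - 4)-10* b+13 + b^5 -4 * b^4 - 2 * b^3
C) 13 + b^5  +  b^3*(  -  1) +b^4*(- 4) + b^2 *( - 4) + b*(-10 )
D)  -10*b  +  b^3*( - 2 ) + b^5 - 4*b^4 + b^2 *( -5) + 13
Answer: B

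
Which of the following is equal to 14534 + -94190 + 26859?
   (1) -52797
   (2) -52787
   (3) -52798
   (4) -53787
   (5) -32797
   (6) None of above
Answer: 1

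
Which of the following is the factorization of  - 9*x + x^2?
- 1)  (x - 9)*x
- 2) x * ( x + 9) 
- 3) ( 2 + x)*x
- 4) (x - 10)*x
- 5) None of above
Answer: 1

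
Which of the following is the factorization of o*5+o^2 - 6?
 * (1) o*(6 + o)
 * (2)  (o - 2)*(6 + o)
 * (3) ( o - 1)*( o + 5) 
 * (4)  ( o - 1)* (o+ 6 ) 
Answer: 4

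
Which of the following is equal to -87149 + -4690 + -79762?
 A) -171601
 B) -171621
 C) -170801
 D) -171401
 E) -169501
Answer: A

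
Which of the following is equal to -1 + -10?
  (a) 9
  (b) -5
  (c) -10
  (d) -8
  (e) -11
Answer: e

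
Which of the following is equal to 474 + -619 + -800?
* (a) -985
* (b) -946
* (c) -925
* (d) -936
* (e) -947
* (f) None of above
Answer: f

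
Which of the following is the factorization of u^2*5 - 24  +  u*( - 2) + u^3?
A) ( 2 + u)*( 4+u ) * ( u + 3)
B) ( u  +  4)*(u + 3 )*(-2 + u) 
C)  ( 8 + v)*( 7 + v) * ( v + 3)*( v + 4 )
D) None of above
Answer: B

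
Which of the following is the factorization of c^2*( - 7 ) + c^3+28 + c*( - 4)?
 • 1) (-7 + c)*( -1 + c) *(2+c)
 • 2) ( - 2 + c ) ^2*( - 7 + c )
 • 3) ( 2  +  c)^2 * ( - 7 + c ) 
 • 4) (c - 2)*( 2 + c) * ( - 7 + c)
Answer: 4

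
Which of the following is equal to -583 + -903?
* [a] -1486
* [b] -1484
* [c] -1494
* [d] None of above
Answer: a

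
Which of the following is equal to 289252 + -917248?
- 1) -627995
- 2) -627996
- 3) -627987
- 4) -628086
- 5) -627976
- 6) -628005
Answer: 2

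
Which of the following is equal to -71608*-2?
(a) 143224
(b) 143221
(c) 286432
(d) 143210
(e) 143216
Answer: e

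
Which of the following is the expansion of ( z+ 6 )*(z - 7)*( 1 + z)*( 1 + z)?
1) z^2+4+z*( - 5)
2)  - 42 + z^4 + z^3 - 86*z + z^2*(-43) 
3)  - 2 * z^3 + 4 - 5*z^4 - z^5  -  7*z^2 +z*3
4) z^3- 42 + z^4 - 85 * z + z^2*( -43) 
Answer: 4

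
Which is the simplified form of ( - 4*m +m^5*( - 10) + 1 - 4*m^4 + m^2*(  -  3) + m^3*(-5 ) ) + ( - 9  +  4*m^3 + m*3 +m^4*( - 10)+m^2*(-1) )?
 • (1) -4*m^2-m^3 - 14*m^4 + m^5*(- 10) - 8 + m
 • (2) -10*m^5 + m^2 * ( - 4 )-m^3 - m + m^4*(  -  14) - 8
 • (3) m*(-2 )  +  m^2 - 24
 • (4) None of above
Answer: 2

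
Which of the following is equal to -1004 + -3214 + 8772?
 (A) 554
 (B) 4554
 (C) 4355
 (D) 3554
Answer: B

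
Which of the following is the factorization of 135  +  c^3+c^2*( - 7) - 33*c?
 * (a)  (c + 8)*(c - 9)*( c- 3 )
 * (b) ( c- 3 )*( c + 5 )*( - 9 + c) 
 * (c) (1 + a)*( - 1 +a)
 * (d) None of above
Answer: b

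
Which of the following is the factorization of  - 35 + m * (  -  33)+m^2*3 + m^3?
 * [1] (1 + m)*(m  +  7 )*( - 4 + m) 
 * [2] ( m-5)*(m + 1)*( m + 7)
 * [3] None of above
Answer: 2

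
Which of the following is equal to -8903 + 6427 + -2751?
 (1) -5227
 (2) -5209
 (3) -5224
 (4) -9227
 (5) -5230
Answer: 1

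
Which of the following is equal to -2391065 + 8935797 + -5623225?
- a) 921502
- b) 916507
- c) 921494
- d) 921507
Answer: d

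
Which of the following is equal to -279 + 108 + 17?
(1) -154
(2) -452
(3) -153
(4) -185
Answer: 1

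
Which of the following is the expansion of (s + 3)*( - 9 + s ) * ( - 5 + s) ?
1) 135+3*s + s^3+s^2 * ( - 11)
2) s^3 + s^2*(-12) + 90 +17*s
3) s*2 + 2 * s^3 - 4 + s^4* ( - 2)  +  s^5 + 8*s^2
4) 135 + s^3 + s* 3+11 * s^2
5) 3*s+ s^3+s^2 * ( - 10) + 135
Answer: 1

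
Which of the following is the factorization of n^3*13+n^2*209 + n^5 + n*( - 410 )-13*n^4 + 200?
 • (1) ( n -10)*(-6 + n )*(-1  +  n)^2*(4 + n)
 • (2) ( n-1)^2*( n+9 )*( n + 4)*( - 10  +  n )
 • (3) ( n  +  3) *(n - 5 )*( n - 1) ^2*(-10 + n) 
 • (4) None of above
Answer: 4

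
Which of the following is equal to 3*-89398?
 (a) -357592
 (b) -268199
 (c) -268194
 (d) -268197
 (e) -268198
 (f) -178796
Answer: c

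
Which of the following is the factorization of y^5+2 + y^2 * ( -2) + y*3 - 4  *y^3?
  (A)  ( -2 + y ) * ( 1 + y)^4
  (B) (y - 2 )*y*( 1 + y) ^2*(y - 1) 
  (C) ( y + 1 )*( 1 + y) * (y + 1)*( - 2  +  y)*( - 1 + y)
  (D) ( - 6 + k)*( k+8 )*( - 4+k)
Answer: C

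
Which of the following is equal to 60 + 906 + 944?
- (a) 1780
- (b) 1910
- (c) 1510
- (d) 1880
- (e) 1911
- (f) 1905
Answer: b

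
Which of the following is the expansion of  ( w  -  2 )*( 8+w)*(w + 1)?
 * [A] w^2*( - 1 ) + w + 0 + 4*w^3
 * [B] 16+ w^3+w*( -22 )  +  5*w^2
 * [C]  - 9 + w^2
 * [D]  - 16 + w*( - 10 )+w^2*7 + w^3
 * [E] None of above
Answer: D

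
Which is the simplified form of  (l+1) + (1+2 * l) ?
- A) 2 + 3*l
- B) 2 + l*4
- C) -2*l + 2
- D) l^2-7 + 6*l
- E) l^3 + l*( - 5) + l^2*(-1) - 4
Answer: A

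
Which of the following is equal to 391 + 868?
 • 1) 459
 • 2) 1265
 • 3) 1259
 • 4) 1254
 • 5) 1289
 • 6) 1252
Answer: 3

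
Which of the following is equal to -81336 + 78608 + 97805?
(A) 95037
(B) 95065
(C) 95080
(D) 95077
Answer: D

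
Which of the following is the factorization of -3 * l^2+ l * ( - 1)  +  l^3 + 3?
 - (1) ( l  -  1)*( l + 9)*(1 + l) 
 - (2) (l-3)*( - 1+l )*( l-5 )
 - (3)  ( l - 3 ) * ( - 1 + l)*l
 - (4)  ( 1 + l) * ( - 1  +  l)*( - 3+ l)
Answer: 4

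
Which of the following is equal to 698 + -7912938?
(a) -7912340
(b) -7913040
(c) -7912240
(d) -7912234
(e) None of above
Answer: c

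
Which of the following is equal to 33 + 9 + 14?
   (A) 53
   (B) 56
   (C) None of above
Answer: B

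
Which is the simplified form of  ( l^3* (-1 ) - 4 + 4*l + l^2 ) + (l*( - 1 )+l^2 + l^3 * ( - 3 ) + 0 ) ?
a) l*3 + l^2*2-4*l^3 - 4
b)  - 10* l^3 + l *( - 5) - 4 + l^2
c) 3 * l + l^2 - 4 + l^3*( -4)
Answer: a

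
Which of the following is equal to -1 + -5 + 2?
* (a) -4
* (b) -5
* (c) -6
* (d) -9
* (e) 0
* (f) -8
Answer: a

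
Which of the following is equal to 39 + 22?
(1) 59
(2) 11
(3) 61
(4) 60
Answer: 3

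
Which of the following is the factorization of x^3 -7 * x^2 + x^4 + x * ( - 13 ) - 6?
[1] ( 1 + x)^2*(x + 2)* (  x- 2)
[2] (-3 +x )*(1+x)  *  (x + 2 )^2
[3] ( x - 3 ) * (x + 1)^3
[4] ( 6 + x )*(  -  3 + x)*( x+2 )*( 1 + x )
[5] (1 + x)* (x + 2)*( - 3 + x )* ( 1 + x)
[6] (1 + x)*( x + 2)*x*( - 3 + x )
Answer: 5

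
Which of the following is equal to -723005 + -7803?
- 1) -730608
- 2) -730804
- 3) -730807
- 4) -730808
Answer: 4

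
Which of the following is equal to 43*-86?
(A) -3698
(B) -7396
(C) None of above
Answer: A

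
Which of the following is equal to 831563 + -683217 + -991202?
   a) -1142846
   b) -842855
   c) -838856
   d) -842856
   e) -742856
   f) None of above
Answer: d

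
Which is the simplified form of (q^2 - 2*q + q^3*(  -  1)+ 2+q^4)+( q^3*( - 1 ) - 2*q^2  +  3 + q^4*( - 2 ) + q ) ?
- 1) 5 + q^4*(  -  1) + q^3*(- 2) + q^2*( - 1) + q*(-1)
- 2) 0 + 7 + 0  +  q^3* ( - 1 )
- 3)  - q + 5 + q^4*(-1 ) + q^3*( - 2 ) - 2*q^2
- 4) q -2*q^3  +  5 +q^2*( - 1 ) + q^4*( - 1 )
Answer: 1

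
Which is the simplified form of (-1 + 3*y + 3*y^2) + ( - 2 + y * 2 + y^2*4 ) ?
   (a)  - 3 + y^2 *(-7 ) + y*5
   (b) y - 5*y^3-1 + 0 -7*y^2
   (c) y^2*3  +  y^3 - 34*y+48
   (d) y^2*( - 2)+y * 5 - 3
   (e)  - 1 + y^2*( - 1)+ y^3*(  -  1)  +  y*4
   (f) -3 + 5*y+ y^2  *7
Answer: f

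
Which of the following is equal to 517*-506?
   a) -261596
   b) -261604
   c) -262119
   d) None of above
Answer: d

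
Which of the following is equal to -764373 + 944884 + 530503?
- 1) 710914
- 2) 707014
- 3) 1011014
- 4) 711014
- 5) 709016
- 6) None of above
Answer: 4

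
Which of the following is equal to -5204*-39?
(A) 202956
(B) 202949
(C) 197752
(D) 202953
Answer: A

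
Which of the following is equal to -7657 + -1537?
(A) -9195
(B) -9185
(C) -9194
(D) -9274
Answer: C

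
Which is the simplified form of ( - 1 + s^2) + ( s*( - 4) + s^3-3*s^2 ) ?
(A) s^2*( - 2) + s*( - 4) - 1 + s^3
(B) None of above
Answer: A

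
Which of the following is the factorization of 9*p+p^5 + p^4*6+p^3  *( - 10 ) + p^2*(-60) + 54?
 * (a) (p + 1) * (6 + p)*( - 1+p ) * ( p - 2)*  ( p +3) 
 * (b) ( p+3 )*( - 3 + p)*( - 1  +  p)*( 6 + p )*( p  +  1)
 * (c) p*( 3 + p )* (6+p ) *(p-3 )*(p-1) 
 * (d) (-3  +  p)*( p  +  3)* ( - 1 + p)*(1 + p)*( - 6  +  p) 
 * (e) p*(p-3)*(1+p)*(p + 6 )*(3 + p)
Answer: b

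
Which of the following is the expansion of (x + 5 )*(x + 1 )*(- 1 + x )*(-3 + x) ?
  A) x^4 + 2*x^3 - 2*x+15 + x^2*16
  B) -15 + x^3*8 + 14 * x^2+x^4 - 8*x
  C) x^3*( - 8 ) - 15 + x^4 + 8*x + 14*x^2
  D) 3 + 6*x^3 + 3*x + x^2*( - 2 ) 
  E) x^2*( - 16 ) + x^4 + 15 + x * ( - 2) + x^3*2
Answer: E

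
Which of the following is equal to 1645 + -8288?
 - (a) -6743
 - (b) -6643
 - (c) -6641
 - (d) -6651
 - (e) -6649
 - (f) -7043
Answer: b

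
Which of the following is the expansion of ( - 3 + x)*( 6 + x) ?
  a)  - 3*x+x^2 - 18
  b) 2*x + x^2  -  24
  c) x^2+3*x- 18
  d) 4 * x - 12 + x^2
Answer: c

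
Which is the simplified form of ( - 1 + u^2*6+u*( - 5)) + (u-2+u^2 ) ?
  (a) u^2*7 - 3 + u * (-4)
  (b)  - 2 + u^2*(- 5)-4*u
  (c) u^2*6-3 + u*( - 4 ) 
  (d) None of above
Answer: a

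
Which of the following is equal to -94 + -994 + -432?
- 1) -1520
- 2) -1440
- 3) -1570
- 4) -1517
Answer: 1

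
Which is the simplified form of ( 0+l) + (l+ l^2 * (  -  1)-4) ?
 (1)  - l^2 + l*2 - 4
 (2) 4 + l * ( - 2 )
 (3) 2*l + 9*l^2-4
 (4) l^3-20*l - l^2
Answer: 1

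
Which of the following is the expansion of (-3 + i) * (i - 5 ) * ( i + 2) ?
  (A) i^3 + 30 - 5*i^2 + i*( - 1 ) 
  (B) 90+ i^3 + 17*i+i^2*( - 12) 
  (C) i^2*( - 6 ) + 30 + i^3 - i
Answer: C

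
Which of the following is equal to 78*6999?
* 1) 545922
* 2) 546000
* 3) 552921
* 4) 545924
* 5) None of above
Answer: 1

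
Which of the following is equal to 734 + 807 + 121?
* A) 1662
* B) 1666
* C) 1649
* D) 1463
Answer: A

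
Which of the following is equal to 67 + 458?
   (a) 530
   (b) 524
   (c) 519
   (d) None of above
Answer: d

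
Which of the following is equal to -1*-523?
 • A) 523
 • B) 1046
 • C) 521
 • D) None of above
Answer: A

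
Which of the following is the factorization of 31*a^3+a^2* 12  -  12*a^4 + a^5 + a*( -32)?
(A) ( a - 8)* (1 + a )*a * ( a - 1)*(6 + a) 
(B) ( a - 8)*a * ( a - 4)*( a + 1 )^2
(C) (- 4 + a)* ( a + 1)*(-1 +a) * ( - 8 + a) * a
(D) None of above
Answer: C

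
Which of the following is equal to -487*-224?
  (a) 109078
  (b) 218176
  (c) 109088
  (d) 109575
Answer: c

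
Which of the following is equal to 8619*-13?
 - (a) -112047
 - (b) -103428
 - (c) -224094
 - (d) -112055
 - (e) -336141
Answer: a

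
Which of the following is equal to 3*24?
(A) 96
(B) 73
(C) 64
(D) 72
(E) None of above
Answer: D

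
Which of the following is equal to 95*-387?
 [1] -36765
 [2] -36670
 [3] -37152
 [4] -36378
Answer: 1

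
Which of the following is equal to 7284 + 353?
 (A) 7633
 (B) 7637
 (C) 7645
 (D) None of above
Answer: B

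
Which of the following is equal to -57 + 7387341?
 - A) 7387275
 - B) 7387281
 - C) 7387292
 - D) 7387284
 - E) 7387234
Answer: D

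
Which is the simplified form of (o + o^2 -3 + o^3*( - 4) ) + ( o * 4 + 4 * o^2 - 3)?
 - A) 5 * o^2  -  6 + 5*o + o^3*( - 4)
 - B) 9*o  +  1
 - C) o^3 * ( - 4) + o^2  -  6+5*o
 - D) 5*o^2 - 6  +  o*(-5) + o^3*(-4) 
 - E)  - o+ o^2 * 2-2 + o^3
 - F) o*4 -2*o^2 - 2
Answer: A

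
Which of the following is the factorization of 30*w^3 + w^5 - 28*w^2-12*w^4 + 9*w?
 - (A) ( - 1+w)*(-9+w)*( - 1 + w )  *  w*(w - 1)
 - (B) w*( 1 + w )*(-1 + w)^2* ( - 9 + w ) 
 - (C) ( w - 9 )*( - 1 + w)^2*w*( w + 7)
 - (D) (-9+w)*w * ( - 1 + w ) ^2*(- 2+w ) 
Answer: A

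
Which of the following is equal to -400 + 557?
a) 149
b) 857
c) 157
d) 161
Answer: c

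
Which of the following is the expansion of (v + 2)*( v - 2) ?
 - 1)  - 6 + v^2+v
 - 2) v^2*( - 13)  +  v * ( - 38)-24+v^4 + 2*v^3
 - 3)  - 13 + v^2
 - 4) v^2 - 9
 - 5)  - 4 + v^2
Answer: 5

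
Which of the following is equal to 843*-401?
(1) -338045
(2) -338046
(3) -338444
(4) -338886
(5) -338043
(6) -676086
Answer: 5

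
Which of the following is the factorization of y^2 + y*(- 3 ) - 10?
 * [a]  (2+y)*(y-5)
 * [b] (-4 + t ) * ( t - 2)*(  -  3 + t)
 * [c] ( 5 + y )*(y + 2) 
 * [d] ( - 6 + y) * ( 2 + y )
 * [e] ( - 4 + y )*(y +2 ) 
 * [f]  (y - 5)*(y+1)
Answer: a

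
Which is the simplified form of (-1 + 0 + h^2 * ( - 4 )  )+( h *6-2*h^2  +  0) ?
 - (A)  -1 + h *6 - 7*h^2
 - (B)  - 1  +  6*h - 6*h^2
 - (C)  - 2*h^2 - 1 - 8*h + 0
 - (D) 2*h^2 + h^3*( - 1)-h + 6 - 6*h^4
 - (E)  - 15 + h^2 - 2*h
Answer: B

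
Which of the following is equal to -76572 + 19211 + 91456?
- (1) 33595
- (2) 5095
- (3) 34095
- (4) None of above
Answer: 3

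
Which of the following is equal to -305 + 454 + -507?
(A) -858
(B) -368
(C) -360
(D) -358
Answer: D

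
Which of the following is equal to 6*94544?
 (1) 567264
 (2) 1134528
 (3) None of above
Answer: 1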